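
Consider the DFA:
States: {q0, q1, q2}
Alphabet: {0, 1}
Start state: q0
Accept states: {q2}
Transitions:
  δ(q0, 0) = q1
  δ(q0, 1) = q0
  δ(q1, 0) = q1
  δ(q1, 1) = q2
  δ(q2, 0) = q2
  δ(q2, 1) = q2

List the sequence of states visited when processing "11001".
Starting at q0
Read '1': q0 -> q0
Read '1': q0 -> q0
Read '0': q0 -> q1
Read '0': q1 -> q1
Read '1': q1 -> q2

Final answer: q0 -> q0 -> q0 -> q1 -> q1 -> q2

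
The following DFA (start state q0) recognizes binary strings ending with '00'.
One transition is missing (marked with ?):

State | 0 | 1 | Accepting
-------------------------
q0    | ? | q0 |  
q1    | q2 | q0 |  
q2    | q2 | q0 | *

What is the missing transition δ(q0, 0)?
q1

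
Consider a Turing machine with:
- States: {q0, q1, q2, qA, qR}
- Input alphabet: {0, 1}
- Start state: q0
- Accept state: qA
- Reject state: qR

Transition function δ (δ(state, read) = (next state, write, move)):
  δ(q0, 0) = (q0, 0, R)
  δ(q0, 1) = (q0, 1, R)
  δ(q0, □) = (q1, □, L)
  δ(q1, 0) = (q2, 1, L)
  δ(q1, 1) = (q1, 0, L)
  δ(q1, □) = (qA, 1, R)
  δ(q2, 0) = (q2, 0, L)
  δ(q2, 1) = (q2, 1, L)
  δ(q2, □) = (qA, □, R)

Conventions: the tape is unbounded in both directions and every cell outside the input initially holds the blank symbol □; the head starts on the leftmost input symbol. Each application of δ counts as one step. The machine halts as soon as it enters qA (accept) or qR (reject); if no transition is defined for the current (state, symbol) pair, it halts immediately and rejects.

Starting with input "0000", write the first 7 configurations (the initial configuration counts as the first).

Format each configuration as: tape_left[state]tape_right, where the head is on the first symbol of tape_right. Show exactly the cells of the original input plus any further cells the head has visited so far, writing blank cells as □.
Step 0: [q0]0000 (head at position 0)
Step 1: δ(q0, 0) = (q0, 0, R)  ⊢  0[q0]000 (head at position 1)
Step 2: δ(q0, 0) = (q0, 0, R)  ⊢  00[q0]00 (head at position 2)
Step 3: δ(q0, 0) = (q0, 0, R)  ⊢  000[q0]0 (head at position 3)
Step 4: δ(q0, 0) = (q0, 0, R)  ⊢  0000[q0]□ (head at position 4)
Step 5: δ(q0, □) = (q1, □, L)  ⊢  000[q1]0□ (head at position 3)
Step 6: δ(q1, 0) = (q2, 1, L)  ⊢  00[q2]01□ (head at position 2)

Final answer: [q0]0000 ⊢ 0[q0]000 ⊢ 00[q0]00 ⊢ 000[q0]0 ⊢ 0000[q0]□ ⊢ 000[q1]0□ ⊢ 00[q2]01□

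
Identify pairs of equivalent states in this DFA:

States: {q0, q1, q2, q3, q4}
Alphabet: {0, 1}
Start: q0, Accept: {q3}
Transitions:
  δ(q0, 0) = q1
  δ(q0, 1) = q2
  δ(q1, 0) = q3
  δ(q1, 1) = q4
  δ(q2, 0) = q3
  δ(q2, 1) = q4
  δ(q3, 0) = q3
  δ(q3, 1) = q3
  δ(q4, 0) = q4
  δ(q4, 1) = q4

Using the table-filling algorithm:
Round 0 – mark pairs where exactly one state is accepting: (q0,q3), (q1,q3), (q2,q3), (q3,q4)
Round 1 – newly marked: (q0,q1) [on 0: q1 vs q3, already marked]; (q0,q2) [on 0: q1 vs q3, already marked]; (q1,q4) [on 0: q3 vs q4, already marked]; (q2,q4) [on 0: q3 vs q4, already marked]
Round 2 – newly marked: (q0,q4) [on 0: q1 vs q4, already marked]
No further pairs can be marked.
(q1, q2) unmarked: δ(q1,0)=q3, δ(q2,0)=q3; δ(q1,1)=q4, δ(q2,1)=q4 → equivalent
Equivalent pairs: (q1, q2)

Final answer: Equivalent pairs: (q1, q2)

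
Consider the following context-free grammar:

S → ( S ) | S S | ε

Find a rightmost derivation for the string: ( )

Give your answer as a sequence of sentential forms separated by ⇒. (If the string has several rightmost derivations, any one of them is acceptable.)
Start with S.
Step 1: the rightmost non-terminal is S; apply S → ( S ):  ( S )
Step 2: the rightmost non-terminal is S; apply S → ε:  ( )

Final answer: S ⇒ ( S ) ⇒ ( )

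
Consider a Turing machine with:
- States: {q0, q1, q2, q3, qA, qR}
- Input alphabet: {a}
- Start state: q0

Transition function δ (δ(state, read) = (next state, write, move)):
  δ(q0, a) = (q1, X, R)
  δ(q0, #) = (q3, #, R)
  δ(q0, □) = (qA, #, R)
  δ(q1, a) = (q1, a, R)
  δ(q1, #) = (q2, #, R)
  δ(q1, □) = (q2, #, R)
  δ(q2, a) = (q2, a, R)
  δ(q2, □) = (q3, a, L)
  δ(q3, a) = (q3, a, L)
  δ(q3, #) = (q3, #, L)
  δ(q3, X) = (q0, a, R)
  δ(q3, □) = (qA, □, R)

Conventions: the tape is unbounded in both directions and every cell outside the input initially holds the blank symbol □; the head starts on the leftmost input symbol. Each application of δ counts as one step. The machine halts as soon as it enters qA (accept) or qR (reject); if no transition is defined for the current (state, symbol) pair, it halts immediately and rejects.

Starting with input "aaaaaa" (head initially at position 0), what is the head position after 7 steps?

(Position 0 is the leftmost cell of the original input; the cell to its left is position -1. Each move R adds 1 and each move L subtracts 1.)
Step 0: [q0]aaaaaa (head at position 0)
Step 1: δ(q0, a) = (q1, X, R)  ⊢  X[q1]aaaaa (head at position 1)
Step 2: δ(q1, a) = (q1, a, R)  ⊢  Xa[q1]aaaa (head at position 2)
Step 3: δ(q1, a) = (q1, a, R)  ⊢  Xaa[q1]aaa (head at position 3)
Step 4: δ(q1, a) = (q1, a, R)  ⊢  Xaaa[q1]aa (head at position 4)
Step 5: δ(q1, a) = (q1, a, R)  ⊢  Xaaaa[q1]a (head at position 5)
Step 6: δ(q1, a) = (q1, a, R)  ⊢  Xaaaaa[q1]□ (head at position 6)
Step 7: δ(q1, □) = (q2, #, R)  ⊢  Xaaaaa#[q2]□ (head at position 7)
Head position after 7 steps: 7

Final answer: Position 7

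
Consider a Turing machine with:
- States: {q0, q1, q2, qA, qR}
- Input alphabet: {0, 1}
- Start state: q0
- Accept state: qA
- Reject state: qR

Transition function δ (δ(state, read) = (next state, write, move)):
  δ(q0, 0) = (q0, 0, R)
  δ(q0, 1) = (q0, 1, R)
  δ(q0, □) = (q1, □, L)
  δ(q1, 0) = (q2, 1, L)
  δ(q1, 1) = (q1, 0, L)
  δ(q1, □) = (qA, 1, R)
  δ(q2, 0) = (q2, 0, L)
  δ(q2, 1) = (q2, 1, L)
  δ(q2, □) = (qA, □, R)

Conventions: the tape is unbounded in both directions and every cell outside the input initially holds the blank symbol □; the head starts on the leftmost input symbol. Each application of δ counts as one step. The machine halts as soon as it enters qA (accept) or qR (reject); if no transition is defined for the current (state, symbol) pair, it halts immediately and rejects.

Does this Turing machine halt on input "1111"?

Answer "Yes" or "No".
Step 0: [q0]1111 (head at position 0)
Step 1: δ(q0, 1) = (q0, 1, R)  ⊢  1[q0]111 (head at position 1)
Step 2: δ(q0, 1) = (q0, 1, R)  ⊢  11[q0]11 (head at position 2)
Step 3: δ(q0, 1) = (q0, 1, R)  ⊢  111[q0]1 (head at position 3)
Step 4: δ(q0, 1) = (q0, 1, R)  ⊢  1111[q0]□ (head at position 4)
Step 5: δ(q0, □) = (q1, □, L)  ⊢  111[q1]1□ (head at position 3)
Step 6: δ(q1, 1) = (q1, 0, L)  ⊢  11[q1]10□ (head at position 2)
Step 7: δ(q1, 1) = (q1, 0, L)  ⊢  1[q1]100□ (head at position 1)
Step 8: δ(q1, 1) = (q1, 0, L)  ⊢  [q1]1000□ (head at position 0)
Step 9: δ(q1, 1) = (q1, 0, L)  ⊢  [q1]□0000□ (head at position -1)
Step 10: δ(q1, □) = (qA, 1, R)  ⊢  1[qA]0000□ (head at position 0)
The machine is in qA, so it halts and accepts.
It halts after 10 steps.

Final answer: Yes - halts after 10 steps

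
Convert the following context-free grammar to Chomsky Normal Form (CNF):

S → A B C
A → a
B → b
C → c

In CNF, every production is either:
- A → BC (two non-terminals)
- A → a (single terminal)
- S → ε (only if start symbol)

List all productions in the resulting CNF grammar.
The grammar has no ε-productions or unit productions to eliminate.
A → a is already in CNF (single terminal) – keep it.
B → b is already in CNF (single terminal) – keep it.
C → c is already in CNF (single terminal) – keep it.
S → A B C has 3 symbols on the right: break it into binary productions S → A X0, X0 → B C.
Resulting CNF grammar (5 productions): A → a; B → b; C → c; S → A X0; X0 → B C

Final answer: A → a; B → b; C → c; S → A X0; X0 → B C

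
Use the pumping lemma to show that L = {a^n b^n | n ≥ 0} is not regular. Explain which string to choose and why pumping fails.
Language: L = {a^n b^n | n ≥ 0} (equal numbers of a's followed by b's)
Step 1: Assume for contradiction that L is regular, with pumping length p.
Step 2: Choose s = a^p b^p. Then s ∈ L (it has p a's followed by p b's) and |s| ≥ p.
Step 3: Consider any decomposition s = xyz with |xy| ≤ p and |y| > 0. Since |xy| ≤ p and the first p symbols of s are all a's, y = a^k for some k with 1 ≤ k ≤ p.
Step 4: Pumping up (i = 2): xy²z = a^(p+k) b^p, which has more a's than b's, so xy²z ∉ L.
This contradicts the pumping lemma, so L is not regular.

Final answer: Choose s = a^p b^p. Since |xy| ≤ p, y = a^k with k ≥ 1. Then xy²z = a^(p+k) b^p ∉ L.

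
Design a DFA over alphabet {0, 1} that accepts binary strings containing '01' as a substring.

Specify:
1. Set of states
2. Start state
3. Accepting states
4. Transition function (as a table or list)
One valid DFA (any DFA recognizing the same language is acceptable):
States: {q0, q1, q2}
Start: q0
Accepting: {q2}
Transitions (accepting states marked with *):
State | 0 | 1 | Accepting
-------------------------
q0    | q1 | q0 |  
q1    | q1 | q2 |  
q2    | q2 | q2 | *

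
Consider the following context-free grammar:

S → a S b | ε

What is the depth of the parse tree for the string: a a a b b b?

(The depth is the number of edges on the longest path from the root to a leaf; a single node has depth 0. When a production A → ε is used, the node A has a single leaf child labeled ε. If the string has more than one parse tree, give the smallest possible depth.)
The only parse tree applies S → a S b 3 times (once per matching a…b pair) and then S → ε.
The S nodes sit at depths 0, 1, …, 3; the innermost S (depth 3) has the single child ε at depth 4.
The terminal leaves a, b are at depths 1..3, so the longest root-to-leaf path is S → S → … → S → ε with 4 edges.
Depth = 4.

Final answer: 4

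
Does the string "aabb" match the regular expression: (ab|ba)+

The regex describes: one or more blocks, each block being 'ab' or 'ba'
No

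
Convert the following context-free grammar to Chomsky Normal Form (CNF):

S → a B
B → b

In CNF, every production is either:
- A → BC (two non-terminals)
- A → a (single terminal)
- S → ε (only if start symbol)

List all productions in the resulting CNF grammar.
The grammar has no ε-productions or unit productions to eliminate.
S → a B has terminal a in a right-hand side of length ≥ 2: introduce T_a → a and use T_a in place of a.
B → b is already in CNF (single terminal) – keep it.
S → a B becomes S → T_a B.
Resulting CNF grammar (3 productions): T_a → a; B → b; S → T_a B

Final answer: T_a → a; B → b; S → T_a B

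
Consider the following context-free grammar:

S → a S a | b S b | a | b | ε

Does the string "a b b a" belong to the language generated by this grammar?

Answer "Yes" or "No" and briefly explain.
A derivation exists: S ⇒ a S a ⇒ a b S b a ⇒ a b b a (using S → a S a, S → b S b, then S → ε).

Final answer: Yes - a valid derivation exists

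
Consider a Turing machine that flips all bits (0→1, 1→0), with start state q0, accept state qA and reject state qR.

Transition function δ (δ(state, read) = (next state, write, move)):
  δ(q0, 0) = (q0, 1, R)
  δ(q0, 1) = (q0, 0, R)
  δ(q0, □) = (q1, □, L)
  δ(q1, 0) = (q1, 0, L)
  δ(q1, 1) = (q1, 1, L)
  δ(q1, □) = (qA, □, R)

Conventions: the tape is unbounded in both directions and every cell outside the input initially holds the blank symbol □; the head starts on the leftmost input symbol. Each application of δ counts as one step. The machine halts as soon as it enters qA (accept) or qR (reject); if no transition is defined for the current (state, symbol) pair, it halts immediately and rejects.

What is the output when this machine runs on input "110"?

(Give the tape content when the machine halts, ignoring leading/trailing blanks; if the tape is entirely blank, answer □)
Step 0: [q0]110 (head at position 0)
Step 1: δ(q0, 1) = (q0, 0, R)  ⊢  0[q0]10 (head at position 1)
Step 2: δ(q0, 1) = (q0, 0, R)  ⊢  00[q0]0 (head at position 2)
Step 3: δ(q0, 0) = (q0, 1, R)  ⊢  001[q0]□ (head at position 3)
Step 4: δ(q0, □) = (q1, □, L)  ⊢  00[q1]1□ (head at position 2)
Step 5: δ(q1, 1) = (q1, 1, L)  ⊢  0[q1]01□ (head at position 1)
Step 6: δ(q1, 0) = (q1, 0, L)  ⊢  [q1]001□ (head at position 0)
Step 7: δ(q1, 0) = (q1, 0, L)  ⊢  [q1]□001□ (head at position -1)
Step 8: δ(q1, □) = (qA, □, R)  ⊢  □[qA]001□ (head at position 0)
The machine is in qA, so it halts and accepts.
Tape content when halted (ignoring surrounding blanks): 001

Final answer: Output: 001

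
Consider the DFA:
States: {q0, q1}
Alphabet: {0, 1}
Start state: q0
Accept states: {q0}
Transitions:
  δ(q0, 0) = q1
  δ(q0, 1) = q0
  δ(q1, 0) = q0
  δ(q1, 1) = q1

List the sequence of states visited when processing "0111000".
Starting at q0
Read '0': q0 -> q1
Read '1': q1 -> q1
Read '1': q1 -> q1
Read '1': q1 -> q1
Read '0': q1 -> q0
Read '0': q0 -> q1
Read '0': q1 -> q0

Final answer: q0 -> q1 -> q1 -> q1 -> q1 -> q0 -> q1 -> q0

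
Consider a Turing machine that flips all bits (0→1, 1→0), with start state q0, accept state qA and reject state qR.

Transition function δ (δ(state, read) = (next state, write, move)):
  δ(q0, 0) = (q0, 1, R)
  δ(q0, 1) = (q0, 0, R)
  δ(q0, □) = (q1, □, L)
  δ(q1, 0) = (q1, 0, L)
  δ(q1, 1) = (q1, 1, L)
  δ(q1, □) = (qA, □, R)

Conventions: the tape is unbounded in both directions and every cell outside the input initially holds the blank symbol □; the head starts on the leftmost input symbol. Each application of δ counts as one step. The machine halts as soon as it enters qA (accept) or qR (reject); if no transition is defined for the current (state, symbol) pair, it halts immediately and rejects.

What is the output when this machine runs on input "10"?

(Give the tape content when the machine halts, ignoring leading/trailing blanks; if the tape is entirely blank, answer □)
Step 0: [q0]10 (head at position 0)
Step 1: δ(q0, 1) = (q0, 0, R)  ⊢  0[q0]0 (head at position 1)
Step 2: δ(q0, 0) = (q0, 1, R)  ⊢  01[q0]□ (head at position 2)
Step 3: δ(q0, □) = (q1, □, L)  ⊢  0[q1]1□ (head at position 1)
Step 4: δ(q1, 1) = (q1, 1, L)  ⊢  [q1]01□ (head at position 0)
Step 5: δ(q1, 0) = (q1, 0, L)  ⊢  [q1]□01□ (head at position -1)
Step 6: δ(q1, □) = (qA, □, R)  ⊢  □[qA]01□ (head at position 0)
The machine is in qA, so it halts and accepts.
Tape content when halted (ignoring surrounding blanks): 01

Final answer: Output: 01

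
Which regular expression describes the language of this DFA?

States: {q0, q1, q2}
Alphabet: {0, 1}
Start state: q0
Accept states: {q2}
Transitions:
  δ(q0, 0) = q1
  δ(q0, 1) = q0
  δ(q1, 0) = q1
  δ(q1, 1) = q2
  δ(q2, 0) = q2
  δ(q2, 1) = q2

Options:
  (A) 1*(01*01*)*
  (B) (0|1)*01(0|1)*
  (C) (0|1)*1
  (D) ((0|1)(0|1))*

Testing sample strings against the DFA:
  '01' -> accepted
  '1111' -> rejected
  '001' -> accepted
  '010' -> accepted
Checking each option for a counterexample:
  (A) 1*(01*01*)*: ε is rejected by the DFA but matches the regex → eliminated
  (B) (0|1)*01(0|1)*: agrees with the DFA on all strings of length ≤ 4
  (C) (0|1)*1: '1' is rejected by the DFA but matches the regex → eliminated
  (D) ((0|1)(0|1))*: ε is rejected by the DFA but matches the regex → eliminated
Only (B) (0|1)*01(0|1)* is consistent with the DFA.

Final answer: (B) (0|1)*01(0|1)*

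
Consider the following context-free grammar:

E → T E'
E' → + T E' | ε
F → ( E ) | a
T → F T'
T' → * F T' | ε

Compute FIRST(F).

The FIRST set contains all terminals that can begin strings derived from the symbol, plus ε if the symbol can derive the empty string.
FIRST(F): F → ( E ) contributes '(' and F → a contributes 'a', so FIRST(F) = {(, a}. F is not nullable.

Final answer: {(, a}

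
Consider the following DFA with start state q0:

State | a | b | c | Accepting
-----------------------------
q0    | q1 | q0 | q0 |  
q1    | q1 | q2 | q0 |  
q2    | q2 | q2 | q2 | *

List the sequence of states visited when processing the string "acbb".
q0 → q1 → q0 → q0 → q0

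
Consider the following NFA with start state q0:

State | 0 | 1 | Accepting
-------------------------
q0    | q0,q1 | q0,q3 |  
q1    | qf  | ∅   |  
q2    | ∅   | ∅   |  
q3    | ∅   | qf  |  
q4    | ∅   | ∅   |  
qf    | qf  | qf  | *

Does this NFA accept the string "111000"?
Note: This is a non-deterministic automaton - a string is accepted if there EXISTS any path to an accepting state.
Track the set of states the NFA could be in: start {q0}
Read '1': {q0} → {q0, q3}
Read '1': {q0, q3} → {q0, q3, qf}
Read '1': {q0, q3, qf} → {q0, q3, qf}
Read '0': {q0, q3, qf} → {q0, q1, qf}
Read '0': {q0, q1, qf} → {q0, q1, qf}
Read '0': {q0, q1, qf} → {q0, q1, qf}
Final set {q0, q1, qf} contains accepting state(s) {qf} → accepted.

Final answer: Yes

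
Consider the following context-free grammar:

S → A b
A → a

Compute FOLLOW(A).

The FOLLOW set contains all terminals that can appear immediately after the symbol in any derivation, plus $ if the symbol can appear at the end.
A occurs only in S → A b, where it is immediately followed by the terminal b. So FOLLOW(A) = {b}.

Final answer: {b}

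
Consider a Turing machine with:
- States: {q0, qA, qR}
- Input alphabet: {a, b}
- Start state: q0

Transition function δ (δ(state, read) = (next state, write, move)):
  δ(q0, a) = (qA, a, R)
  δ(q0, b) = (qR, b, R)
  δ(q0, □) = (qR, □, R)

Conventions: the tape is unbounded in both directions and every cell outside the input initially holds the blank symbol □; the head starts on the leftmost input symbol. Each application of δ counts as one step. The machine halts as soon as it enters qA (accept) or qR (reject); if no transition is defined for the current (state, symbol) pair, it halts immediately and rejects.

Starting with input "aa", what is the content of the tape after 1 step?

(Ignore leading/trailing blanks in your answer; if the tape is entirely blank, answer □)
Step 0: [q0]aa (head at position 0)
Step 1: δ(q0, a) = (qA, a, R)  ⊢  a[qA]a (head at position 1)
Tape after 1 step (ignoring surrounding blanks): aa

Final answer: Tape: aa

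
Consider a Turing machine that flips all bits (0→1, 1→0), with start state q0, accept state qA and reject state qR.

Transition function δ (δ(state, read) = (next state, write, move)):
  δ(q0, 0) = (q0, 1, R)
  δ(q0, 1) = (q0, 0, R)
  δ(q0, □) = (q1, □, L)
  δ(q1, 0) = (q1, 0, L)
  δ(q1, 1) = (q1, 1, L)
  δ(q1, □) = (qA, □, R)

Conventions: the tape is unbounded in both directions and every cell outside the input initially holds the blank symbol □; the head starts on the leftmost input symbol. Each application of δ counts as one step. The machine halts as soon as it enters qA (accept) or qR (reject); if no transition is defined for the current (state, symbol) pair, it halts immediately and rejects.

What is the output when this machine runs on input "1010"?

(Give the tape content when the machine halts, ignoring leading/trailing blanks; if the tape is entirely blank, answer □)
Step 0: [q0]1010 (head at position 0)
Step 1: δ(q0, 1) = (q0, 0, R)  ⊢  0[q0]010 (head at position 1)
Step 2: δ(q0, 0) = (q0, 1, R)  ⊢  01[q0]10 (head at position 2)
Step 3: δ(q0, 1) = (q0, 0, R)  ⊢  010[q0]0 (head at position 3)
Step 4: δ(q0, 0) = (q0, 1, R)  ⊢  0101[q0]□ (head at position 4)
Step 5: δ(q0, □) = (q1, □, L)  ⊢  010[q1]1□ (head at position 3)
Step 6: δ(q1, 1) = (q1, 1, L)  ⊢  01[q1]01□ (head at position 2)
Step 7: δ(q1, 0) = (q1, 0, L)  ⊢  0[q1]101□ (head at position 1)
Step 8: δ(q1, 1) = (q1, 1, L)  ⊢  [q1]0101□ (head at position 0)
Step 9: δ(q1, 0) = (q1, 0, L)  ⊢  [q1]□0101□ (head at position -1)
Step 10: δ(q1, □) = (qA, □, R)  ⊢  □[qA]0101□ (head at position 0)
The machine is in qA, so it halts and accepts.
Tape content when halted (ignoring surrounding blanks): 0101

Final answer: Output: 0101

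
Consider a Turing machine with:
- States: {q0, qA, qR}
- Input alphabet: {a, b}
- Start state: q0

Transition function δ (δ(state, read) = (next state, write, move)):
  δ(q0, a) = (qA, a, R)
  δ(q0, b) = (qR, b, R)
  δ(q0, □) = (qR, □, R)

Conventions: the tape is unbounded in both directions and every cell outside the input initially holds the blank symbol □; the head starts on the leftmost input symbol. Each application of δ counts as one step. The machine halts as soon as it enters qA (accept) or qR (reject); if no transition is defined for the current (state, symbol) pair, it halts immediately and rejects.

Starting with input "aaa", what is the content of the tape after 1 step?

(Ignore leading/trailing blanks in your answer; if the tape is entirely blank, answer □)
Step 0: [q0]aaa (head at position 0)
Step 1: δ(q0, a) = (qA, a, R)  ⊢  a[qA]aa (head at position 1)
Tape after 1 step (ignoring surrounding blanks): aaa

Final answer: Tape: aaa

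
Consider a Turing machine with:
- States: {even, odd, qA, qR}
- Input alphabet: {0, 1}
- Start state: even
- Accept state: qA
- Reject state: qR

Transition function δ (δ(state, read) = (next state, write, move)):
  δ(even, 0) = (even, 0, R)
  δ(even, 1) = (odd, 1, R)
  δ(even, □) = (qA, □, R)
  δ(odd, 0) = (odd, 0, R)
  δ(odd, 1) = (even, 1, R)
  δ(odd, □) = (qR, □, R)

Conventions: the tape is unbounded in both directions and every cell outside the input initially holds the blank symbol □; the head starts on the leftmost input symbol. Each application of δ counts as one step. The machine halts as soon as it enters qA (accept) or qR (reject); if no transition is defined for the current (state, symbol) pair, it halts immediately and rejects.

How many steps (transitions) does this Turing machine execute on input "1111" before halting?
Step 0: [even]1111 (head at position 0)
Step 1: δ(even, 1) = (odd, 1, R)  ⊢  1[odd]111 (head at position 1)
Step 2: δ(odd, 1) = (even, 1, R)  ⊢  11[even]11 (head at position 2)
Step 3: δ(even, 1) = (odd, 1, R)  ⊢  111[odd]1 (head at position 3)
Step 4: δ(odd, 1) = (even, 1, R)  ⊢  1111[even]□ (head at position 4)
Step 5: δ(even, □) = (qA, □, R)  ⊢  1111□[qA]□ (head at position 5)
The machine is in qA, so it halts and accepts.
Number of transitions executed: 5.

Final answer: 5 steps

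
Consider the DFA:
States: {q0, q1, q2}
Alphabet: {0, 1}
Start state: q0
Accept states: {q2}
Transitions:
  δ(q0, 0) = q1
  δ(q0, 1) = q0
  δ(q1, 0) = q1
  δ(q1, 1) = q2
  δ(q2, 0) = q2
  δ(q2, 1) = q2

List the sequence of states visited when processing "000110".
Starting at q0
Read '0': q0 -> q1
Read '0': q1 -> q1
Read '0': q1 -> q1
Read '1': q1 -> q2
Read '1': q2 -> q2
Read '0': q2 -> q2

Final answer: q0 -> q1 -> q1 -> q1 -> q2 -> q2 -> q2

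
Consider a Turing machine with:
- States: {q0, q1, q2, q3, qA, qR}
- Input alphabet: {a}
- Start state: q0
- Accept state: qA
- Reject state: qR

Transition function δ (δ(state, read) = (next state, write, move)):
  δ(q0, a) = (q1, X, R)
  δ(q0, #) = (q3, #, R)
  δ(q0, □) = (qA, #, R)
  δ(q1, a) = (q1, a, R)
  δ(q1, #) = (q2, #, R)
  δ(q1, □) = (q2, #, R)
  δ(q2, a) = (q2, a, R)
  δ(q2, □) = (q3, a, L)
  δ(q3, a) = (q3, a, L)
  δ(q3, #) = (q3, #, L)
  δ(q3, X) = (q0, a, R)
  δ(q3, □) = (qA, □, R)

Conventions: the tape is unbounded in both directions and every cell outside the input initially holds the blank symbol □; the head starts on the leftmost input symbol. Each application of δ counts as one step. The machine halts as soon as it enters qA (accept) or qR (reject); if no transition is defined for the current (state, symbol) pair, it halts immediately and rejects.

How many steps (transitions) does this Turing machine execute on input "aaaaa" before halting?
Trace (configuration after each step, as tape_left[state]tape_right with head position):
Step 0: [q0]aaaaa (head at position 0)
Step 1: X[q1]aaaa (head 1)
Step 2: Xa[q1]aaa (head 2)
Step 3: Xaa[q1]aa (head 3)
Step 4: Xaaa[q1]a (head 4)
Step 5: Xaaaa[q1]□ (head 5)
Step 6: Xaaaa#[q2]□ (head 6)
Step 7: Xaaaa[q3]#a (head 5)
Step 8: Xaaa[q3]a#a (head 4)
Step 9: Xaa[q3]aa#a (head 3)
Step 10: Xa[q3]aaa#a (head 2)
Step 11: X[q3]aaaa#a (head 1)
Step 12: [q3]Xaaaa#a (head 0)
Step 13: a[q0]aaaa#a (head 1)
Step 14: aX[q1]aaa#a (head 2)
Step 15: aXa[q1]aa#a (head 3)
Step 16: aXaa[q1]a#a (head 4)
Step 17: aXaaa[q1]#a (head 5)
Step 18: aXaaa#[q2]a (head 6)
Step 19: aXaaa#a[q2]□ (head 7)
Step 20: aXaaa#[q3]aa (head 6)
Step 21: aXaaa[q3]#aa (head 5)
Step 22: aXaa[q3]a#aa (head 4)
Step 23: aXa[q3]aa#aa (head 3)
Step 24: aX[q3]aaa#aa (head 2)
Step 25: a[q3]Xaaa#aa (head 1)
Step 26: aa[q0]aaa#aa (head 2)
Step 27: aaX[q1]aa#aa (head 3)
Step 28: aaXa[q1]a#aa (head 4)
Step 29: aaXaa[q1]#aa (head 5)
Step 30: aaXaa#[q2]aa (head 6)
Step 31: aaXaa#a[q2]a (head 7)
Step 32: aaXaa#aa[q2]□ (head 8)
Step 33: aaXaa#a[q3]aa (head 7)
Step 34: aaXaa#[q3]aaa (head 6)
Step 35: aaXaa[q3]#aaa (head 5)
Step 36: aaXa[q3]a#aaa (head 4)
Step 37: aaX[q3]aa#aaa (head 3)
Step 38: aa[q3]Xaa#aaa (head 2)
Step 39: aaa[q0]aa#aaa (head 3)
Step 40: aaaX[q1]a#aaa (head 4)
Step 41: aaaXa[q1]#aaa (head 5)
Step 42: aaaXa#[q2]aaa (head 6)
Step 43: aaaXa#a[q2]aa (head 7)
Step 44: aaaXa#aa[q2]a (head 8)
Step 45: aaaXa#aaa[q2]□ (head 9)
Step 46: aaaXa#aa[q3]aa (head 8)
Step 47: aaaXa#a[q3]aaa (head 7)
Step 48: aaaXa#[q3]aaaa (head 6)
Step 49: aaaXa[q3]#aaaa (head 5)
Step 50: aaaX[q3]a#aaaa (head 4)
Step 51: aaa[q3]Xa#aaaa (head 3)
Step 52: aaaa[q0]a#aaaa (head 4)
Step 53: aaaaX[q1]#aaaa (head 5)
Step 54: aaaaX#[q2]aaaa (head 6)
Step 55: aaaaX#a[q2]aaa (head 7)
Step 56: aaaaX#aa[q2]aa (head 8)
Step 57: aaaaX#aaa[q2]a (head 9)
Step 58: aaaaX#aaaa[q2]□ (head 10)
Step 59: aaaaX#aaa[q3]aa (head 9)
Step 60: aaaaX#aa[q3]aaa (head 8)
Step 61: aaaaX#a[q3]aaaa (head 7)
Step 62: aaaaX#[q3]aaaaa (head 6)
Step 63: aaaaX[q3]#aaaaa (head 5)
Step 64: aaaa[q3]X#aaaaa (head 4)
Step 65: aaaaa[q0]#aaaaa (head 5)
Step 66: aaaaa#[q3]aaaaa (head 6)
Step 67: aaaaa[q3]#aaaaa (head 5)
Step 68: aaaa[q3]a#aaaaa (head 4)
Step 69: aaa[q3]aa#aaaaa (head 3)
Step 70: aa[q3]aaa#aaaaa (head 2)
Step 71: a[q3]aaaa#aaaaa (head 1)
Step 72: [q3]aaaaa#aaaaa (head 0)
Step 73: [q3]□aaaaa#aaaaa (head -1)
Step 74: □[qA]aaaaa#aaaaa (head 0)
The machine is in qA, so it halts and accepts.
Number of transitions executed: 74.

Final answer: 74 steps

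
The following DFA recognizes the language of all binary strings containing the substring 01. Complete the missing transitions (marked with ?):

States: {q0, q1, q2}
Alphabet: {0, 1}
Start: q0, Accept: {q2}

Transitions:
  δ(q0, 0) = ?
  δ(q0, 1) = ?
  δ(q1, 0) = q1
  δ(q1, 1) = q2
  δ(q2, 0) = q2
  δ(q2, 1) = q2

What each state remembers (consistent with the given transitions and accept states):
  q0: 01 not seen yet and the last symbol was not 0
  q1: 01 not seen yet and the last symbol was 0
  q2: the substring 01 has already been seen
Filling in the missing entries:
  δ(q0, 0): in q0 (01 not seen yet and the last symbol was not 0), after reading 0 we have: 01 not seen yet and the last symbol was 0 → q1
  δ(q0, 1): in q0 (01 not seen yet and the last symbol was not 0), after reading 1 we have: 01 not seen yet and the last symbol was not 0 → q0

Final answer: δ(q0, 0) = q1; δ(q0, 1) = q0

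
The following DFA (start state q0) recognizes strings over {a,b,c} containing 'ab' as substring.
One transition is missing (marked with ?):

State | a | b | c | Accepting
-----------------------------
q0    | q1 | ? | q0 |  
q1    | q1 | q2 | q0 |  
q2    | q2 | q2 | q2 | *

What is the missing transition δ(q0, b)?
q0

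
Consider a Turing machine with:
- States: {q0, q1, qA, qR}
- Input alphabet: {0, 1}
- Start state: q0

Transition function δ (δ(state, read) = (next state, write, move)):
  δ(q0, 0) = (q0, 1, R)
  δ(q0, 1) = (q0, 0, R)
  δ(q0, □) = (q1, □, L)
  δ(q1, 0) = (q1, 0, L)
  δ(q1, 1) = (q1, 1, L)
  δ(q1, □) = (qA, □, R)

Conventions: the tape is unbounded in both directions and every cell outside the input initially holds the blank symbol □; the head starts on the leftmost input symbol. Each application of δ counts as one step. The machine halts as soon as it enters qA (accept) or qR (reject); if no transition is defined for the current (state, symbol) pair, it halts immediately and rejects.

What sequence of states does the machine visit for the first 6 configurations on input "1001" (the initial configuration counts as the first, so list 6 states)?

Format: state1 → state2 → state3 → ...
Step 0: [q0]1001 (head at position 0)
Step 1: δ(q0, 1) = (q0, 0, R)  ⊢  0[q0]001 (head at position 1)
Step 2: δ(q0, 0) = (q0, 1, R)  ⊢  01[q0]01 (head at position 2)
Step 3: δ(q0, 0) = (q0, 1, R)  ⊢  011[q0]1 (head at position 3)
Step 4: δ(q0, 1) = (q0, 0, R)  ⊢  0110[q0]□ (head at position 4)
Step 5: δ(q0, □) = (q1, □, L)  ⊢  011[q1]0□ (head at position 3)
Reading off the states of these 6 configurations: q0 → q0 → q0 → q0 → q0 → q1

Final answer: q0 → q0 → q0 → q0 → q0 → q1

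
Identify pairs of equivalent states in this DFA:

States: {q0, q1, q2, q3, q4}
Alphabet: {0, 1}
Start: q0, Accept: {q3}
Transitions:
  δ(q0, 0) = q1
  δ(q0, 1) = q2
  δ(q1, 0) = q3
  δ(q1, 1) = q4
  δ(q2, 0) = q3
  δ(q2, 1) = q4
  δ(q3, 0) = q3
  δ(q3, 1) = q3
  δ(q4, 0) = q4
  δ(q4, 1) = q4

Using the table-filling algorithm:
Round 0 – mark pairs where exactly one state is accepting: (q0,q3), (q1,q3), (q2,q3), (q3,q4)
Round 1 – newly marked: (q0,q1) [on 0: q1 vs q3, already marked]; (q0,q2) [on 0: q1 vs q3, already marked]; (q1,q4) [on 0: q3 vs q4, already marked]; (q2,q4) [on 0: q3 vs q4, already marked]
Round 2 – newly marked: (q0,q4) [on 0: q1 vs q4, already marked]
No further pairs can be marked.
(q1, q2) unmarked: δ(q1,0)=q3, δ(q2,0)=q3; δ(q1,1)=q4, δ(q2,1)=q4 → equivalent
Equivalent pairs: (q1, q2)

Final answer: Equivalent pairs: (q1, q2)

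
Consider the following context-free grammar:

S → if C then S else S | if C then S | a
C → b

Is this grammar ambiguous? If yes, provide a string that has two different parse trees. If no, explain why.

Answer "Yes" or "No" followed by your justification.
The 'dangling else' can attach to either if. Two leftmost derivations of  if b then if b then a else a:
  (1) S ⇒ if C then S else S ⇒ if b then S else S ⇒ if b then if C then S else S ⇒ if b then if b then S else S ⇒ if b then if b then a else S ⇒ if b then if b then a else a   (else belongs to the outer if)
  (2) S ⇒ if C then S ⇒ if b then S ⇒ if b then if C then S else S ⇒ if b then if b then S else S ⇒ if b then if b then a else S ⇒ if b then if b then a else a   (else belongs to the inner if)
Two distinct parse trees for the same string, so the grammar is ambiguous.

Final answer: Yes - the string 'if b then if b then a else a' has two distinct leftmost derivations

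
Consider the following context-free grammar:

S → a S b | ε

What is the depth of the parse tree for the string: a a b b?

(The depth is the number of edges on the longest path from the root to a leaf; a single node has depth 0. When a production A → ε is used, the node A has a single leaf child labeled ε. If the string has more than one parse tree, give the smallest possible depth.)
The only parse tree applies S → a S b 2 times (once per matching a…b pair) and then S → ε.
The S nodes sit at depths 0, 1, …, 2; the innermost S (depth 2) has the single child ε at depth 3.
The terminal leaves a, b are at depths 1..2, so the longest root-to-leaf path is S → S → … → S → ε with 3 edges.
Depth = 3.

Final answer: 3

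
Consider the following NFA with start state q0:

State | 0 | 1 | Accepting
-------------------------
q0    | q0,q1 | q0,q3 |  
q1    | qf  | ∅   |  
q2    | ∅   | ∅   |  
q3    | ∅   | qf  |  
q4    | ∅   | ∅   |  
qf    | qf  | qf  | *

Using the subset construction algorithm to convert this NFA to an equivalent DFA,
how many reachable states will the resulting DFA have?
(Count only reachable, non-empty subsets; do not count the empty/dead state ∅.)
Start subset: {q0}
{q0}: on 0 → {q0, q1}, on 1 → {q0, q3}
{q0, q1}: on 0 → {q0, q1, qf}, on 1 → {q0, q3}
{q0, q3}: on 0 → {q0, q1}, on 1 → {q0, q3, qf}
{q0, q1, qf}: on 0 → {q0, q1, qf}, on 1 → {q0, q3, qf}
{q0, q3, qf}: on 0 → {q0, q1, qf}, on 1 → {q0, q3, qf}
Reachable non-empty subsets: {q0}, {q0, q1}, {q0, q3}, {q0, q1, qf}, {q0, q3, qf} — 5 in total.

Final answer: 5 states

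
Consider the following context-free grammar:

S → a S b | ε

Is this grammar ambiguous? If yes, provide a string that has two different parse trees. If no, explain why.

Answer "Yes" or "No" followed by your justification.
At every step exactly one production applies: if the remaining string to generate is non-empty it starts with a and ends with b, forcing S → a S b; if it is empty, S → ε is forced. Hence each string a^n b^n has exactly one derivation (S → a S b applied n times, then S → ε) and one parse tree.

Final answer: No - the grammar is unambiguous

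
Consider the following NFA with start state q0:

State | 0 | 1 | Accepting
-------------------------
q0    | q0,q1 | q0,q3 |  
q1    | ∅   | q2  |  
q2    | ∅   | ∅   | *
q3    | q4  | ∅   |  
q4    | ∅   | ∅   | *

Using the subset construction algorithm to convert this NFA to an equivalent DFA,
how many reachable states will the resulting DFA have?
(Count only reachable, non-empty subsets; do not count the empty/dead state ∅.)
Start subset: {q0}
{q0}: on 0 → {q0, q1}, on 1 → {q0, q3}
{q0, q1}: on 0 → {q0, q1}, on 1 → {q0, q2, q3}
{q0, q3}: on 0 → {q0, q1, q4}, on 1 → {q0, q3}
{q0, q2, q3}: on 0 → {q0, q1, q4}, on 1 → {q0, q3}
{q0, q1, q4}: on 0 → {q0, q1}, on 1 → {q0, q2, q3}
Reachable non-empty subsets: {q0}, {q0, q1}, {q0, q3}, {q0, q2, q3}, {q0, q1, q4} — 5 in total.

Final answer: 5 states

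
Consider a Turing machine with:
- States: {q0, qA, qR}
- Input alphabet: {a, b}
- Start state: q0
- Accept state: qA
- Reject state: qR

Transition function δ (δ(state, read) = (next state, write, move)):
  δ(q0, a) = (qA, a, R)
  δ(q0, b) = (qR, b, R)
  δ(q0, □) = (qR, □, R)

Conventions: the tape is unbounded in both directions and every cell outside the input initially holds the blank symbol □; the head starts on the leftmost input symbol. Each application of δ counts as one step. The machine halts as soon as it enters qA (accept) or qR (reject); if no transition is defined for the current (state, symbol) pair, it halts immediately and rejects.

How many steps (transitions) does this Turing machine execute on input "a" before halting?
Step 0: [q0]a (head at position 0)
Step 1: δ(q0, a) = (qA, a, R)  ⊢  a[qA]□ (head at position 1)
The machine is in qA, so it halts and accepts.
Number of transitions executed: 1.

Final answer: 1 steps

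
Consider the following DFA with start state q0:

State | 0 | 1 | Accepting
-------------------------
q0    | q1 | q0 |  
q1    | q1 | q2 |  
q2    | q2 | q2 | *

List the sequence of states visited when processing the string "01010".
q0 → q1 → q2 → q2 → q2 → q2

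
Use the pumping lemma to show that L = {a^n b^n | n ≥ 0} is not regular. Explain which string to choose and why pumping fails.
Language: L = {a^n b^n | n ≥ 0} (equal numbers of a's followed by b's)
Step 1: Assume for contradiction that L is regular, with pumping length p.
Step 2: Choose s = a^p b^p. Then s ∈ L (it has p a's followed by p b's) and |s| ≥ p.
Step 3: Consider any decomposition s = xyz with |xy| ≤ p and |y| > 0. Since |xy| ≤ p and the first p symbols of s are all a's, y = a^k for some k with 1 ≤ k ≤ p.
Step 4: Pumping up (i = 2): xy²z = a^(p+k) b^p, which has more a's than b's, so xy²z ∉ L.
This contradicts the pumping lemma, so L is not regular.

Final answer: Choose s = a^p b^p. Since |xy| ≤ p, y = a^k with k ≥ 1. Then xy²z = a^(p+k) b^p ∉ L.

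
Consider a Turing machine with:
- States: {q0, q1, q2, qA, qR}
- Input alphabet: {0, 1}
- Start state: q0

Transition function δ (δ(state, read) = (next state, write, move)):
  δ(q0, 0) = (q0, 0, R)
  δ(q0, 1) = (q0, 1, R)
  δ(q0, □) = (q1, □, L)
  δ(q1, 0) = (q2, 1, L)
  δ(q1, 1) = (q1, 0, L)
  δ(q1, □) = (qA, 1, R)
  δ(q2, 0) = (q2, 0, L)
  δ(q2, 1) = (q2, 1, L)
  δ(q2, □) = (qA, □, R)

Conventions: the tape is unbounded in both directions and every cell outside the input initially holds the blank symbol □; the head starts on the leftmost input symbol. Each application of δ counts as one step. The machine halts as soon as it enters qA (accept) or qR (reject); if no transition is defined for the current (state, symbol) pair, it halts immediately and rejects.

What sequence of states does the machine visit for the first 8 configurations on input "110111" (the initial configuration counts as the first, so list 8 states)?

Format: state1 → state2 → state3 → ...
Step 0: [q0]110111 (head at position 0)
Step 1: δ(q0, 1) = (q0, 1, R)  ⊢  1[q0]10111 (head at position 1)
Step 2: δ(q0, 1) = (q0, 1, R)  ⊢  11[q0]0111 (head at position 2)
Step 3: δ(q0, 0) = (q0, 0, R)  ⊢  110[q0]111 (head at position 3)
Step 4: δ(q0, 1) = (q0, 1, R)  ⊢  1101[q0]11 (head at position 4)
Step 5: δ(q0, 1) = (q0, 1, R)  ⊢  11011[q0]1 (head at position 5)
Step 6: δ(q0, 1) = (q0, 1, R)  ⊢  110111[q0]□ (head at position 6)
Step 7: δ(q0, □) = (q1, □, L)  ⊢  11011[q1]1□ (head at position 5)
Reading off the states of these 8 configurations: q0 → q0 → q0 → q0 → q0 → q0 → q0 → q1

Final answer: q0 → q0 → q0 → q0 → q0 → q0 → q0 → q1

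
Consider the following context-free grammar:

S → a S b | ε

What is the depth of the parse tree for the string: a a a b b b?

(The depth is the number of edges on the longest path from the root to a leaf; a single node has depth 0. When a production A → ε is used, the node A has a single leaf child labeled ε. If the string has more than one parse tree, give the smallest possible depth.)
The only parse tree applies S → a S b 3 times (once per matching a…b pair) and then S → ε.
The S nodes sit at depths 0, 1, …, 3; the innermost S (depth 3) has the single child ε at depth 4.
The terminal leaves a, b are at depths 1..3, so the longest root-to-leaf path is S → S → … → S → ε with 4 edges.
Depth = 4.

Final answer: 4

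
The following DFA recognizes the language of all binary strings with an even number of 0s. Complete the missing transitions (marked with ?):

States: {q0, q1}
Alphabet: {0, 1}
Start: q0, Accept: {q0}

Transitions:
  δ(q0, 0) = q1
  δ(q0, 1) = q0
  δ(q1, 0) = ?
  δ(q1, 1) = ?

What each state remembers (consistent with the given transitions and accept states):
  q0: an even number of 0s has been read so far
  q1: an odd number of 0s has been read so far
Filling in the missing entries:
  δ(q1, 0): in q1 (an odd number of 0s has been read so far), after reading 0 we have: an even number of 0s has been read so far → q0
  δ(q1, 1): in q1 (an odd number of 0s has been read so far), after reading 1 we have: an odd number of 0s has been read so far → q1

Final answer: δ(q1, 0) = q0; δ(q1, 1) = q1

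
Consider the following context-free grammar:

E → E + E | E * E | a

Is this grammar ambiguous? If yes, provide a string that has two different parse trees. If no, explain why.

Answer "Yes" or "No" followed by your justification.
Two different leftmost derivations of a + a * a:
  (1) E ⇒ E + E ⇒ a + E ⇒ a + E * E ⇒ a + a * E ⇒ a + a * a   (tree groups a + (a * a))
  (2) E ⇒ E * E ⇒ E + E * E ⇒ a + E * E ⇒ a + a * E ⇒ a + a * a   (tree groups (a + a) * a)
Two distinct leftmost derivations = two distinct parse trees, so the grammar is ambiguous.

Final answer: Yes - the string 'a + a * a' has two distinct leftmost derivations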